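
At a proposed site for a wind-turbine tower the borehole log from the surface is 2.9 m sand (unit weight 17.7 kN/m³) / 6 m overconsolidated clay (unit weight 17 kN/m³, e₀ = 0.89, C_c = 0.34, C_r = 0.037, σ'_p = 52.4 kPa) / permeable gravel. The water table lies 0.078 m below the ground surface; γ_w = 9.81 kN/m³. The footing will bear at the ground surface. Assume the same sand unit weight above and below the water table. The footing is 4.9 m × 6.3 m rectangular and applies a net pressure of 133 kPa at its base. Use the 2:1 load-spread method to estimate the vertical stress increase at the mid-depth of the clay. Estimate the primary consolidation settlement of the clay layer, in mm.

Mid-depth of clay below the ground surface: z = 2.9 + 6/2 = 5.9 m.
Total vertical stress at mid-clay: σ_v = 17.7×2.9 + 17×3 = 102.33 kPa.
Pore pressure: u = 9.81×(5.9 − 0.078) = 57.114 kPa.
Initial effective stress: σ'_0 = σ_v − u = 102.33 − 57.114 = 45.216 kPa.
Stress increase at mid-clay by the 2:1 spreading method:
Δσ = qBL/((B+z)(L+z)) = 133×4.9×6.3/((4.9+5.9)(6.3+5.9)) = 31.161 kPa
Final effective stress: σ'_f = 45.216 + 31.161 = 76.377 kPa.
σ'_f = 76.377 > σ'_p = 52.4 kPa, so the stress path crosses the preconsolidation pressure — recompression up to σ'_p, then virgin compression beyond:
S_c = H/(1+e₀)·[C_r·log₁₀(σ'_p/σ'_0) + C_c·log₁₀(σ'_f/σ'_p)]
    = 6/1.89 × [0.037×log₁₀(52.4/45.216) + 0.34×log₁₀(76.377/52.4)]
    = 3.1746 × [0.0023694 + 0.055635] = 0.1841 m

S_c ≈ 184 mm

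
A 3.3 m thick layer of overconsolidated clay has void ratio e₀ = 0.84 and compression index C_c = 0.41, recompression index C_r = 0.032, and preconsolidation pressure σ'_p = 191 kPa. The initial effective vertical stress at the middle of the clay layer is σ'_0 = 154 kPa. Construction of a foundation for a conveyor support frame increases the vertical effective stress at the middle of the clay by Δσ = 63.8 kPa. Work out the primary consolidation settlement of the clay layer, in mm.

Final effective stress: σ'_f = 154 + 63.8 = 217.8 kPa.
σ'_f = 217.8 > σ'_p = 191 kPa, so the stress path crosses the preconsolidation pressure — recompression up to σ'_p, then virgin compression beyond:
S_c = H/(1+e₀)·[C_r·log₁₀(σ'_p/σ'_0) + C_c·log₁₀(σ'_f/σ'_p)]
    = 3.3/1.84 × [0.032×log₁₀(191/154) + 0.41×log₁₀(217.8/191)]
    = 1.7935 × [0.0029924 + 0.02338] = 0.0473 m

S_c ≈ 47.3 mm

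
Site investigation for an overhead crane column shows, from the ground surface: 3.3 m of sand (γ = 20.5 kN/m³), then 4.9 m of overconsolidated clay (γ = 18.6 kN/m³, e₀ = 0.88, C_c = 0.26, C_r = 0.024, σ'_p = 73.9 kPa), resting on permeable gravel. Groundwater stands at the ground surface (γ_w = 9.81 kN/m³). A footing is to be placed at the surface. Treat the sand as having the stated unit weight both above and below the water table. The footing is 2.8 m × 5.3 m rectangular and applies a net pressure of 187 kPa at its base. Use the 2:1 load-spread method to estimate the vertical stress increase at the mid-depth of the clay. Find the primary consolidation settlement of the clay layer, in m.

Mid-depth of clay below the ground surface: z = 3.3 + 4.9/2 = 5.75 m.
Total vertical stress at mid-clay: σ_v = 20.5×3.3 + 18.6×2.45 = 113.22 kPa.
Pore pressure: u = 9.81×(5.75 − 0) = 56.408 kPa.
Initial effective stress: σ'_0 = σ_v − u = 113.22 − 56.408 = 56.812 kPa.
Stress increase at mid-clay by the 2:1 spreading method:
Δσ = qBL/((B+z)(L+z)) = 187×2.8×5.3/((2.8+5.75)(5.3+5.75)) = 29.373 kPa
Final effective stress: σ'_f = 56.812 + 29.373 = 86.185 kPa.
σ'_f = 86.185 > σ'_p = 73.9 kPa, so the stress path crosses the preconsolidation pressure — recompression up to σ'_p, then virgin compression beyond:
S_c = H/(1+e₀)·[C_r·log₁₀(σ'_p/σ'_0) + C_c·log₁₀(σ'_f/σ'_p)]
    = 4.9/1.88 × [0.024×log₁₀(73.9/56.812) + 0.26×log₁₀(86.185/73.9)]
    = 2.6064 × [0.0027409 + 0.017365] = 0.0524 m

S_c ≈ 0.0524 m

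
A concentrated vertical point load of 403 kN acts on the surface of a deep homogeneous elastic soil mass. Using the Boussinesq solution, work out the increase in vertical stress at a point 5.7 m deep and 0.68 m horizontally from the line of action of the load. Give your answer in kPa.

Δσ_z ≈ 5.72 kPa

Boussinesq vertical stress below a point load on an elastic half-space:
Δσ_z = 3P/(2πz²) · [1 + (r/z)²]^(−5/2)
r/z = 0.68/5.7 = 0.1193; [1+(r/z)²]^(−5/2) = 0.96529.
Δσ_z = 3×403/(2π×5.7²) × 0.96529 = 5.9224 × 0.96529 = 5.717 kPa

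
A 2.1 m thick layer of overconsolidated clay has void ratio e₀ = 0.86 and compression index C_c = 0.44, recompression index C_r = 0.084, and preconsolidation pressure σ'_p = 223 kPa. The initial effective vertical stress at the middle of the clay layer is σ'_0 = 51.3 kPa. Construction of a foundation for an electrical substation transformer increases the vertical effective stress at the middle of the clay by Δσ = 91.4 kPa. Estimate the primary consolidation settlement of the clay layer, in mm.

S_c ≈ 42.1 mm

Final effective stress: σ'_f = 51.3 + 91.4 = 142.7 kPa.
σ'_f = 142.7 ≤ σ'_p = 223 kPa, so the clay remains overconsolidated and only the recompression index applies:
S_c = C_r·H/(1+e₀)·log₁₀(σ'_f/σ'_0) = 0.084×2.1/1.86×log₁₀(142.7/51.3)
    = 0.094836 × 0.44431 = 0.04214 m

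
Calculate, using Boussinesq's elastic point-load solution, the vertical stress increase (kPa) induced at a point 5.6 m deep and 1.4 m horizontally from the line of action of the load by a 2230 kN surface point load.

Boussinesq vertical stress below a point load on an elastic half-space:
Δσ_z = 3P/(2πz²) · [1 + (r/z)²]^(−5/2)
r/z = 1.4/5.6 = 0.25; [1+(r/z)²]^(−5/2) = 0.85936.
Δσ_z = 3×2230/(2π×5.6²) × 0.85936 = 33.952 × 0.85936 = 29.18 kPa

Δσ_z ≈ 29.2 kPa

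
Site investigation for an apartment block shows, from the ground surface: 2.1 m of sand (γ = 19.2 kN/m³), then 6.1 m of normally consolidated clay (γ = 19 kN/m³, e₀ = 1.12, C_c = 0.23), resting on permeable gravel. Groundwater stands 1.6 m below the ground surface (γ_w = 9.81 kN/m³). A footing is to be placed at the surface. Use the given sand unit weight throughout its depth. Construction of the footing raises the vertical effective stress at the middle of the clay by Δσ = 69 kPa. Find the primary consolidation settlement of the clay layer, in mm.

S_c ≈ 212 mm

Mid-depth of clay below the ground surface: z = 2.1 + 6.1/2 = 5.15 m.
Total vertical stress at mid-clay: σ_v = 19.2×2.1 + 19×3.05 = 98.27 kPa.
Pore pressure: u = 9.81×(5.15 − 1.6) = 34.825 kPa.
Initial effective stress: σ'_0 = σ_v − u = 98.27 − 34.825 = 63.445 kPa.
Final effective stress: σ'_f = σ'_0 + Δσ = 63.445 + 69 = 132.44 kPa.
Normally consolidated clay, so the full stress increment lies on the virgin compression line:
S_c = C_c·H/(1+e₀)·log₁₀(σ'_f/σ'_0) = 0.23×6.1/(1+1.12)×log₁₀(132.44/63.445)
    = 0.66179 × 0.31962 = 0.2115 m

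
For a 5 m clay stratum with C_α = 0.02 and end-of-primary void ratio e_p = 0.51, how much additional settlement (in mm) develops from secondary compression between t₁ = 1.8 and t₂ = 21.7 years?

Secondary compression: S_s = C_α·H/(1+e_p)·log₁₀(t₂/t₁)
S_s = 0.02×5/(1+0.51)×log₁₀(21.7/1.8)
    = 0.06623 × 1.081 = 0.0716 m

S_s ≈ 71.6 mm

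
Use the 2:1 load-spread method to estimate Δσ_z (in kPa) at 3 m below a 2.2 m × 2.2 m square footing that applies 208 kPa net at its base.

Δσ_z ≈ 37.2 kPa

By the 2:1 method the load spreads at 1 horizontal : 2 vertical, so at depth z the loaded area has grown by z in each plan dimension:
Δσ = qBL/((B+z)(L+z)) = 208×2.2×2.2/((2.2+3)(2.2+3)) = 37.231 kPa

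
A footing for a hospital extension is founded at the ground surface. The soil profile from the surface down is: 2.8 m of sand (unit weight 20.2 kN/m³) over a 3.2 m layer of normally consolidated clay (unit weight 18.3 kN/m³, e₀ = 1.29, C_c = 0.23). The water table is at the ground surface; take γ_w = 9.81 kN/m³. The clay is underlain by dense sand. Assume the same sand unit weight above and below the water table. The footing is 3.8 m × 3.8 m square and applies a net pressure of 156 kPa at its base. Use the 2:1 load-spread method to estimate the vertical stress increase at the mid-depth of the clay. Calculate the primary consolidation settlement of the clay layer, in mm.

Mid-depth of clay below the ground surface: z = 2.8 + 3.2/2 = 4.4 m.
Total vertical stress at mid-clay: σ_v = 20.2×2.8 + 18.3×1.6 = 85.84 kPa.
Pore pressure: u = 9.81×(4.4 − 0) = 43.164 kPa.
Initial effective stress: σ'_0 = σ_v − u = 85.84 − 43.164 = 42.676 kPa.
Stress increase at mid-clay by the 2:1 spreading method:
Δσ = qBL/((B+z)(L+z)) = 156×3.8×3.8/((3.8+4.4)(3.8+4.4)) = 33.501 kPa
Final effective stress: σ'_f = σ'_0 + Δσ = 42.676 + 33.501 = 76.177 kPa.
Normally consolidated clay, so the full stress increment lies on the virgin compression line:
S_c = C_c·H/(1+e₀)·log₁₀(σ'_f/σ'_0) = 0.23×3.2/(1+1.29)×log₁₀(76.177/42.676)
    = 0.3214 × 0.25164 = 0.08088 m

S_c ≈ 80.9 mm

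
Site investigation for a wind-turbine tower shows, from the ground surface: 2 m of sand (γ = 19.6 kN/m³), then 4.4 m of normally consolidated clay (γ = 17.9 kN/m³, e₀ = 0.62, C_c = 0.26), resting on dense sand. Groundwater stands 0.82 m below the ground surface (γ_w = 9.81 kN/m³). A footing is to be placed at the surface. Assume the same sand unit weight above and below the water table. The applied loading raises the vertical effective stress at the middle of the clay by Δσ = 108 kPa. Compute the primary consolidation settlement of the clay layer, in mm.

S_c ≈ 373 mm

Mid-depth of clay below the ground surface: z = 2 + 4.4/2 = 4.2 m.
Total vertical stress at mid-clay: σ_v = 19.6×2 + 17.9×2.2 = 78.58 kPa.
Pore pressure: u = 9.81×(4.2 − 0.82) = 33.158 kPa.
Initial effective stress: σ'_0 = σ_v − u = 78.58 − 33.158 = 45.422 kPa.
Final effective stress: σ'_f = σ'_0 + Δσ = 45.422 + 108 = 153.42 kPa.
Normally consolidated clay, so the full stress increment lies on the virgin compression line:
S_c = C_c·H/(1+e₀)·log₁₀(σ'_f/σ'_0) = 0.26×4.4/(1+0.62)×log₁₀(153.42/45.422)
    = 0.70617 × 0.52862 = 0.3733 m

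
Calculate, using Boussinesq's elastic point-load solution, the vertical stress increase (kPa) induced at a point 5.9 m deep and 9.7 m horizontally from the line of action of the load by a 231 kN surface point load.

Δσ_z ≈ 0.12 kPa

Boussinesq vertical stress below a point load on an elastic half-space:
Δσ_z = 3P/(2πz²) · [1 + (r/z)²]^(−5/2)
r/z = 9.7/5.9 = 1.6441; [1+(r/z)²]^(−5/2) = 0.037899.
Δσ_z = 3×231/(2π×5.9²) × 0.037899 = 3.1685 × 0.037899 = 0.1201 kPa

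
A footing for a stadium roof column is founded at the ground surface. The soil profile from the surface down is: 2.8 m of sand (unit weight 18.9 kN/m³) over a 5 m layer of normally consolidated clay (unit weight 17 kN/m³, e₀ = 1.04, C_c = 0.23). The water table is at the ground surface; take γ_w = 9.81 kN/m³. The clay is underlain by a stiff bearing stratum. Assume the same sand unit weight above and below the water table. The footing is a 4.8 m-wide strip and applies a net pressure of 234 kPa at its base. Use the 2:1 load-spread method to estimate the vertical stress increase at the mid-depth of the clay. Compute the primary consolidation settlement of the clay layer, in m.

S_c ≈ 0.311 m

Mid-depth of clay below the ground surface: z = 2.8 + 5/2 = 5.3 m.
Total vertical stress at mid-clay: σ_v = 18.9×2.8 + 17×2.5 = 95.42 kPa.
Pore pressure: u = 9.81×(5.3 − 0) = 51.993 kPa.
Initial effective stress: σ'_0 = σ_v − u = 95.42 − 51.993 = 43.427 kPa.
Stress increase at mid-clay by the 2:1 spreading method:
Δσ = qB/(B+z) = 234×4.8/(4.8+5.3) = 111.21 kPa
Final effective stress: σ'_f = σ'_0 + Δσ = 43.427 + 111.21 = 154.64 kPa.
Normally consolidated clay, so the full stress increment lies on the virgin compression line:
S_c = C_c·H/(1+e₀)·log₁₀(σ'_f/σ'_0) = 0.23×5/(1+1.04)×log₁₀(154.64/43.427)
    = 0.56373 × 0.55156 = 0.3109 m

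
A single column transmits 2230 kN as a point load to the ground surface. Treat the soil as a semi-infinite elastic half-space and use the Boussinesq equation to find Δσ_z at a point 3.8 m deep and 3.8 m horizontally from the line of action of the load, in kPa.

Boussinesq vertical stress below a point load on an elastic half-space:
Δσ_z = 3P/(2πz²) · [1 + (r/z)²]^(−5/2)
r/z = 3.8/3.8 = 1; [1+(r/z)²]^(−5/2) = 0.17678.
Δσ_z = 3×2230/(2π×3.8²) × 0.17678 = 73.736 × 0.17678 = 13.04 kPa

Δσ_z ≈ 13 kPa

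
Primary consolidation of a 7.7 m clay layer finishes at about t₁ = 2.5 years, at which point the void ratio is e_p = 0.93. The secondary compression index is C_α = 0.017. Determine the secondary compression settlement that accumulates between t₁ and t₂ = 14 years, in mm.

S_s ≈ 50.7 mm

Secondary compression: S_s = C_α·H/(1+e_p)·log₁₀(t₂/t₁)
S_s = 0.017×7.7/(1+0.93)×log₁₀(14/2.5)
    = 0.06782 × 0.7482 = 0.05074 m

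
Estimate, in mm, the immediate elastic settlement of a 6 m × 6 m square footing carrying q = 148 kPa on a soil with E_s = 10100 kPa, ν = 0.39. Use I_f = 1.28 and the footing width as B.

Immediate (elastic) settlement: S_e = q·B·(1−ν²)/E_s · I_f.
S_e = 148 × 6 × (1 − 0.39²) / 10100 × 1.28
    = 148 × 6 × 0.8479 / 10100 × 1.28
    = 0.09542 m = 95.42 mm

S_e ≈ 95.4 mm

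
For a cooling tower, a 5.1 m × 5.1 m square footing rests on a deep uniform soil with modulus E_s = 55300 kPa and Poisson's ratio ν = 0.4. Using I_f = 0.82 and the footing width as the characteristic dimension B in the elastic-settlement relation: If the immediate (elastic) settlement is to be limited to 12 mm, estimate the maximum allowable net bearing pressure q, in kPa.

S_e = q·B·(1−ν²)/E_s · I_f  ⇒  q = S_e·E_s / (B·(1−ν²)·I_f).
q = 0.012 × 55300 / (5.1 × 0.84 × 0.82) = 188.9 kPa

q ≈ 189 kPa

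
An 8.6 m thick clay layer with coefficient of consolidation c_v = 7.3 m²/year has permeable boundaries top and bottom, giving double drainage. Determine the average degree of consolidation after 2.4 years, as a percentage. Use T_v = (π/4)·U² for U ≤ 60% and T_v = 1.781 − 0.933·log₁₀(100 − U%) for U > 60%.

Drainage path length: H_d = H/2 = 4.3 m (double drainage).
T_v = c_v·t/H_d² = 7.3×2.4/4.3² = 0.94754.
T_v = 0.94754 corresponds to the U > 60% branch:
U = 1 − 10^((1.781 − T_v)/0.933)/100 = 0.9218

U ≈ 92.2 %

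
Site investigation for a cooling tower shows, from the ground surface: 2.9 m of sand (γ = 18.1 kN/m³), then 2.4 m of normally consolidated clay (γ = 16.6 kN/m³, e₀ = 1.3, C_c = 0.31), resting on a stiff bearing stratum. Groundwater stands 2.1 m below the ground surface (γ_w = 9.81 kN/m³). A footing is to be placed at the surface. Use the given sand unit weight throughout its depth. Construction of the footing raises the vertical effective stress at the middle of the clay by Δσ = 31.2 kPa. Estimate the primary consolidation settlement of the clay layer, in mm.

Mid-depth of clay below the ground surface: z = 2.9 + 2.4/2 = 4.1 m.
Total vertical stress at mid-clay: σ_v = 18.1×2.9 + 16.6×1.2 = 72.41 kPa.
Pore pressure: u = 9.81×(4.1 − 2.1) = 19.62 kPa.
Initial effective stress: σ'_0 = σ_v − u = 72.41 − 19.62 = 52.79 kPa.
Final effective stress: σ'_f = σ'_0 + Δσ = 52.79 + 31.2 = 83.99 kPa.
Normally consolidated clay, so the full stress increment lies on the virgin compression line:
S_c = C_c·H/(1+e₀)·log₁₀(σ'_f/σ'_0) = 0.31×2.4/(1+1.3)×log₁₀(83.99/52.79)
    = 0.32348 × 0.20168 = 0.06524 m

S_c ≈ 65.2 mm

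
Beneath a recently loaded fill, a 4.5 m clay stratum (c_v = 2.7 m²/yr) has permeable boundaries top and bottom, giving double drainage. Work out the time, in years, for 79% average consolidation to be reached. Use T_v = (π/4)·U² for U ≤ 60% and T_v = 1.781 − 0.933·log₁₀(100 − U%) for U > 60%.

t ≈ 1.03 years

Drainage path length: H_d = H/2 = 2.25 m (double drainage).
U > 60%: T_v = 1.781 − 0.933·log₁₀(100 − 79) = 0.54737.
t = T_v·H_d²/c_v = 0.54737×2.25²/2.7 = 1.026 years.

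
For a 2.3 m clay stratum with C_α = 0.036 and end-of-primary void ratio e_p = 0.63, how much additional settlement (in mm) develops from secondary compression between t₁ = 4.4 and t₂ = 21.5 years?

S_s ≈ 35 mm

Secondary compression: S_s = C_α·H/(1+e_p)·log₁₀(t₂/t₁)
S_s = 0.036×2.3/(1+0.63)×log₁₀(21.5/4.4)
    = 0.0508 × 0.689 = 0.035 m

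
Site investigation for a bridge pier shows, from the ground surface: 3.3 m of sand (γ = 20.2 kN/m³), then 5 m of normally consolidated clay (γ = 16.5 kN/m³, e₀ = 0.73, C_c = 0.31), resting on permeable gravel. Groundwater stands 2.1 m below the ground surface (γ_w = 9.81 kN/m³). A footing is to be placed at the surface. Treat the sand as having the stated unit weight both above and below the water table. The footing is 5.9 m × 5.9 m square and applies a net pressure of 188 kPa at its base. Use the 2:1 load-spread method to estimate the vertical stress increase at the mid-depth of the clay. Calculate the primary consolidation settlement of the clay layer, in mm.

S_c ≈ 199 mm

Mid-depth of clay below the ground surface: z = 3.3 + 5/2 = 5.8 m.
Total vertical stress at mid-clay: σ_v = 20.2×3.3 + 16.5×2.5 = 107.91 kPa.
Pore pressure: u = 9.81×(5.8 − 2.1) = 36.297 kPa.
Initial effective stress: σ'_0 = σ_v − u = 107.91 − 36.297 = 71.613 kPa.
Stress increase at mid-clay by the 2:1 spreading method:
Δσ = qBL/((B+z)(L+z)) = 188×5.9×5.9/((5.9+5.8)(5.9+5.8)) = 47.807 kPa
Final effective stress: σ'_f = σ'_0 + Δσ = 71.613 + 47.807 = 119.42 kPa.
Normally consolidated clay, so the full stress increment lies on the virgin compression line:
S_c = C_c·H/(1+e₀)·log₁₀(σ'_f/σ'_0) = 0.31×5/(1+0.73)×log₁₀(119.42/71.613)
    = 0.89595 × 0.22209 = 0.199 m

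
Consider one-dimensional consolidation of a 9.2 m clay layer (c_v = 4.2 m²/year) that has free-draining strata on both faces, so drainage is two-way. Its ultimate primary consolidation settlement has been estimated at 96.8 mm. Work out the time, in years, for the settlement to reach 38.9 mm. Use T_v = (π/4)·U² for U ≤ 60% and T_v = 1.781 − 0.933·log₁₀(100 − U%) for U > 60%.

t ≈ 0.639 years

Drainage path length: H_d = H/2 = 4.6 m (double drainage).
U = S(t)/S_ult = 38.9/96.8 = 0.4019.
U ≤ 60%: T_v = (π/4)·U² = (π/4)×0.40186² = 0.12683.
t = T_v·H_d²/c_v = 0.12683×4.6²/4.2 = 0.639 years.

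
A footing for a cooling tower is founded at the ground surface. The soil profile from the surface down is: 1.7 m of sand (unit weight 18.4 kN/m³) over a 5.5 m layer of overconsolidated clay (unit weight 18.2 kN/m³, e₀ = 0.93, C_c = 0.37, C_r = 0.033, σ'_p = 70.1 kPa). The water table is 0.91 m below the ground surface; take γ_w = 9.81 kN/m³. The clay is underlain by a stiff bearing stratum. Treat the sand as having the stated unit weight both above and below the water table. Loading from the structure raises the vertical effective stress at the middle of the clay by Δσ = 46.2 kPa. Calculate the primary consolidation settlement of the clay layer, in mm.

S_c ≈ 145 mm

Mid-depth of clay below the ground surface: z = 1.7 + 5.5/2 = 4.45 m.
Total vertical stress at mid-clay: σ_v = 18.4×1.7 + 18.2×2.75 = 81.33 kPa.
Pore pressure: u = 9.81×(4.45 − 0.91) = 34.727 kPa.
Initial effective stress: σ'_0 = σ_v − u = 81.33 − 34.727 = 46.603 kPa.
Final effective stress: σ'_f = 46.603 + 46.2 = 92.803 kPa.
σ'_f = 92.803 > σ'_p = 70.1 kPa, so the stress path crosses the preconsolidation pressure — recompression up to σ'_p, then virgin compression beyond:
S_c = H/(1+e₀)·[C_r·log₁₀(σ'_p/σ'_0) + C_c·log₁₀(σ'_f/σ'_p)]
    = 5.5/1.93 × [0.033×log₁₀(70.1/46.603) + 0.37×log₁₀(92.803/70.1)]
    = 2.8497 × [0.005851 + 0.045082] = 0.1451 m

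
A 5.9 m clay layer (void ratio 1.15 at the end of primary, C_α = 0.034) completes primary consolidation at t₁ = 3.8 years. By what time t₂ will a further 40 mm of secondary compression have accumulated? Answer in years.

t₂ ≈ 10.2 years

S_s = C_α·H/(1+e_p)·log₁₀(t₂/t₁) ⇒ log₁₀(t₂/t₁) = S_s·(1+e_p)/(C_α·H).
log₁₀(t₂/t₁) = 0.04 × (1+1.15) / (0.034×5.9) = 0.4287
t₂ = t₁ × 10^0.4287 = 3.8 × 2.684 = 10.2 years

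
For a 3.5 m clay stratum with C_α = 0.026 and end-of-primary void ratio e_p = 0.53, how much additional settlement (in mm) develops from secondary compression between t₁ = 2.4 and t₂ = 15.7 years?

S_s ≈ 48.5 mm

Secondary compression: S_s = C_α·H/(1+e_p)·log₁₀(t₂/t₁)
S_s = 0.026×3.5/(1+0.53)×log₁₀(15.7/2.4)
    = 0.05948 × 0.8157 = 0.04851 m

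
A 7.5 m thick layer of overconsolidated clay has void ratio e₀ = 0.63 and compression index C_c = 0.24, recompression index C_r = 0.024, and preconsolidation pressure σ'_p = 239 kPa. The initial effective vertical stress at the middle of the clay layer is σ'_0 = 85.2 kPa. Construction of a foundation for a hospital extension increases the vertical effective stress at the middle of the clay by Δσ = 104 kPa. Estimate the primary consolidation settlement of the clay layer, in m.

Final effective stress: σ'_f = 85.2 + 104 = 189.2 kPa.
σ'_f = 189.2 ≤ σ'_p = 239 kPa, so the clay remains overconsolidated and only the recompression index applies:
S_c = C_r·H/(1+e₀)·log₁₀(σ'_f/σ'_0) = 0.024×7.5/1.63×log₁₀(189.2/85.2)
    = 0.11043 × 0.34648 = 0.03826 m

S_c ≈ 0.0383 m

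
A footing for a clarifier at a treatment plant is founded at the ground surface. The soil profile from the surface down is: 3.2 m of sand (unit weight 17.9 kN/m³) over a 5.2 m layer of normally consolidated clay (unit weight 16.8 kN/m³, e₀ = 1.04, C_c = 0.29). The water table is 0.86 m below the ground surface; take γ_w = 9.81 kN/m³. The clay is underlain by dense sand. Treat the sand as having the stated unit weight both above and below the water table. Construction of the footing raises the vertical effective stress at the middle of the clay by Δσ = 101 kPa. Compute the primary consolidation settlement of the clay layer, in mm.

Mid-depth of clay below the ground surface: z = 3.2 + 5.2/2 = 5.8 m.
Total vertical stress at mid-clay: σ_v = 17.9×3.2 + 16.8×2.6 = 100.96 kPa.
Pore pressure: u = 9.81×(5.8 − 0.86) = 48.461 kPa.
Initial effective stress: σ'_0 = σ_v − u = 100.96 − 48.461 = 52.499 kPa.
Final effective stress: σ'_f = σ'_0 + Δσ = 52.499 + 101 = 153.5 kPa.
Normally consolidated clay, so the full stress increment lies on the virgin compression line:
S_c = C_c·H/(1+e₀)·log₁₀(σ'_f/σ'_0) = 0.29×5.2/(1+1.04)×log₁₀(153.5/52.499)
    = 0.73922 × 0.46596 = 0.3444 m

S_c ≈ 344 mm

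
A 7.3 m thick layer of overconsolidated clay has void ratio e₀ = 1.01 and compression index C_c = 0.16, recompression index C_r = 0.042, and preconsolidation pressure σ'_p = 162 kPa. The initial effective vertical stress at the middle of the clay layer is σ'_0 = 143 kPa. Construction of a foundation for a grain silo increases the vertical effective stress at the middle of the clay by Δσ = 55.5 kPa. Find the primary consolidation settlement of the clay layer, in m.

Final effective stress: σ'_f = 143 + 55.5 = 198.5 kPa.
σ'_f = 198.5 > σ'_p = 162 kPa, so the stress path crosses the preconsolidation pressure — recompression up to σ'_p, then virgin compression beyond:
S_c = H/(1+e₀)·[C_r·log₁₀(σ'_p/σ'_0) + C_c·log₁₀(σ'_f/σ'_p)]
    = 7.3/2.01 × [0.042×log₁₀(162/143) + 0.16×log₁₀(198.5/162)]
    = 3.6318 × [0.0022755 + 0.014119] = 0.05954 m

S_c ≈ 0.0595 m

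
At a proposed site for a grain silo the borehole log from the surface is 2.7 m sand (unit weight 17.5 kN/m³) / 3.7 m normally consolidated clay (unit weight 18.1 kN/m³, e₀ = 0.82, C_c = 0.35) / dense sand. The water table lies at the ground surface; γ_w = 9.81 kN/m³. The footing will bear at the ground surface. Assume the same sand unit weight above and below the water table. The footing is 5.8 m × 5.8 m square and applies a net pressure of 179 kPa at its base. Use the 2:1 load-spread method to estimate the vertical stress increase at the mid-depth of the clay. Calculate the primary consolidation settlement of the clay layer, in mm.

Mid-depth of clay below the ground surface: z = 2.7 + 3.7/2 = 4.55 m.
Total vertical stress at mid-clay: σ_v = 17.5×2.7 + 18.1×1.85 = 80.735 kPa.
Pore pressure: u = 9.81×(4.55 − 0) = 44.636 kPa.
Initial effective stress: σ'_0 = σ_v − u = 80.735 − 44.636 = 36.099 kPa.
Stress increase at mid-clay by the 2:1 spreading method:
Δσ = qBL/((B+z)(L+z)) = 179×5.8×5.8/((5.8+4.55)(5.8+4.55)) = 56.212 kPa
Final effective stress: σ'_f = σ'_0 + Δσ = 36.099 + 56.212 = 92.311 kPa.
Normally consolidated clay, so the full stress increment lies on the virgin compression line:
S_c = C_c·H/(1+e₀)·log₁₀(σ'_f/σ'_0) = 0.35×3.7/(1+0.82)×log₁₀(92.311/36.099)
    = 0.71154 × 0.40776 = 0.2901 m

S_c ≈ 290 mm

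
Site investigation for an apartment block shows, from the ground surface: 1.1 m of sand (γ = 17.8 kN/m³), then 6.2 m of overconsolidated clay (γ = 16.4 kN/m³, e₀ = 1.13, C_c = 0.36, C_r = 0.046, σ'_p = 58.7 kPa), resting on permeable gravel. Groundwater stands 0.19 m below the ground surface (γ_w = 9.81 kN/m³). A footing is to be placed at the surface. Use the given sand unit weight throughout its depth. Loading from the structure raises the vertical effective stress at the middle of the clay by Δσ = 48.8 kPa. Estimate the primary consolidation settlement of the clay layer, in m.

S_c ≈ 0.177 m

Mid-depth of clay below the ground surface: z = 1.1 + 6.2/2 = 4.2 m.
Total vertical stress at mid-clay: σ_v = 17.8×1.1 + 16.4×3.1 = 70.42 kPa.
Pore pressure: u = 9.81×(4.2 − 0.19) = 39.338 kPa.
Initial effective stress: σ'_0 = σ_v − u = 70.42 − 39.338 = 31.082 kPa.
Final effective stress: σ'_f = 31.082 + 48.8 = 79.882 kPa.
σ'_f = 79.882 > σ'_p = 58.7 kPa, so the stress path crosses the preconsolidation pressure — recompression up to σ'_p, then virgin compression beyond:
S_c = H/(1+e₀)·[C_r·log₁₀(σ'_p/σ'_0) + C_c·log₁₀(σ'_f/σ'_p)]
    = 6.2/2.13 × [0.046×log₁₀(58.7/31.082) + 0.36×log₁₀(79.882/58.7)]
    = 2.9108 × [0.012702 + 0.048172] = 0.1772 m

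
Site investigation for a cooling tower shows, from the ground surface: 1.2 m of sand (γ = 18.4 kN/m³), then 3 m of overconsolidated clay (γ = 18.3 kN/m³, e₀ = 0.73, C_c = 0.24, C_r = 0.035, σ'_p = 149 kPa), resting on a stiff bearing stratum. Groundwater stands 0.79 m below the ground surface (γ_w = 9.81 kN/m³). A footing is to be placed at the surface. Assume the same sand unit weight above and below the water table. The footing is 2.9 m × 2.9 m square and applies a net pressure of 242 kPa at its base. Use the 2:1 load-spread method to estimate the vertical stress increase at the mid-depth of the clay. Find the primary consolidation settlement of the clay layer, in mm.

S_c ≈ 29.9 mm

Mid-depth of clay below the ground surface: z = 1.2 + 3/2 = 2.7 m.
Total vertical stress at mid-clay: σ_v = 18.4×1.2 + 18.3×1.5 = 49.53 kPa.
Pore pressure: u = 9.81×(2.7 − 0.79) = 18.737 kPa.
Initial effective stress: σ'_0 = σ_v − u = 49.53 − 18.737 = 30.793 kPa.
Stress increase at mid-clay by the 2:1 spreading method:
Δσ = qBL/((B+z)(L+z)) = 242×2.9×2.9/((2.9+2.7)(2.9+2.7)) = 64.899 kPa
Final effective stress: σ'_f = 30.793 + 64.899 = 95.692 kPa.
σ'_f = 95.692 ≤ σ'_p = 149 kPa, so the clay remains overconsolidated and only the recompression index applies:
S_c = C_r·H/(1+e₀)·log₁₀(σ'_f/σ'_0) = 0.035×3/1.73×log₁₀(95.692/30.793)
    = 0.060694 × 0.49242 = 0.02989 m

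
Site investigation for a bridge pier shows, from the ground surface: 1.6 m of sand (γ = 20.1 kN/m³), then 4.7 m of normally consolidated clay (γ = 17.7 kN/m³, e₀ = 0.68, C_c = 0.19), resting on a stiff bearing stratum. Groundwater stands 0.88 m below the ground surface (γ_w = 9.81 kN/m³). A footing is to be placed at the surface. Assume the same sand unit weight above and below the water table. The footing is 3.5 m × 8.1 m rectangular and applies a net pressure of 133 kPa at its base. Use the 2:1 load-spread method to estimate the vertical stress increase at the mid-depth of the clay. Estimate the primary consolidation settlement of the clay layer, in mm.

Mid-depth of clay below the ground surface: z = 1.6 + 4.7/2 = 3.95 m.
Total vertical stress at mid-clay: σ_v = 20.1×1.6 + 17.7×2.35 = 73.755 kPa.
Pore pressure: u = 9.81×(3.95 − 0.88) = 30.117 kPa.
Initial effective stress: σ'_0 = σ_v − u = 73.755 − 30.117 = 43.638 kPa.
Stress increase at mid-clay by the 2:1 spreading method:
Δσ = qBL/((B+z)(L+z)) = 133×3.5×8.1/((3.5+3.95)(8.1+3.95)) = 42.001 kPa
Final effective stress: σ'_f = σ'_0 + Δσ = 43.638 + 42.001 = 85.639 kPa.
Normally consolidated clay, so the full stress increment lies on the virgin compression line:
S_c = C_c·H/(1+e₀)·log₁₀(σ'_f/σ'_0) = 0.19×4.7/(1+0.68)×log₁₀(85.639/43.638)
    = 0.53155 × 0.29281 = 0.1556 m

S_c ≈ 156 mm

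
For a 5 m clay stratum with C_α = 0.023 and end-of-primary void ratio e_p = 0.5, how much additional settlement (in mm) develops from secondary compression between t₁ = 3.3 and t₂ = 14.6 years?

S_s ≈ 49.5 mm

Secondary compression: S_s = C_α·H/(1+e_p)·log₁₀(t₂/t₁)
S_s = 0.023×5/(1+0.5)×log₁₀(14.6/3.3)
    = 0.07667 × 0.6458 = 0.04951 m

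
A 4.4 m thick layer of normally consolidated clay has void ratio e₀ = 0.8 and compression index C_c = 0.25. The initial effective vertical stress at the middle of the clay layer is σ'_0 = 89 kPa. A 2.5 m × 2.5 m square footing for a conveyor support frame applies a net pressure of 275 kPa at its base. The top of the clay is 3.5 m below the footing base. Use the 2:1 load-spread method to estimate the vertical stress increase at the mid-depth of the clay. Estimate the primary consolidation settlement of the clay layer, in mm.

S_c ≈ 67 mm

Mid-depth of clay below the footing base: z = 3.5 + 4.4/2 = 5.7 m.
Stress increase at mid-clay by the 2:1 spreading method:
Δσ = qBL/((B+z)(L+z)) = 275×2.5×2.5/((2.5+5.7)(2.5+5.7)) = 25.561 kPa
Final effective stress: σ'_f = σ'_0 + Δσ = 89 + 25.561 = 114.56 kPa.
Normally consolidated clay, so the full stress increment lies on the virgin compression line:
S_c = C_c·H/(1+e₀)·log₁₀(σ'_f/σ'_0) = 0.25×4.4/(1+0.8)×log₁₀(114.56/89)
    = 0.61111 × 0.10964 = 0.067 m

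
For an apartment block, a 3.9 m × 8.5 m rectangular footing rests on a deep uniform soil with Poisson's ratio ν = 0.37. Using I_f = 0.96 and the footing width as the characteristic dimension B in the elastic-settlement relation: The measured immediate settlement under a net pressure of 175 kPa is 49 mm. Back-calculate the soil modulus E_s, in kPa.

E_s ≈ 11500 kPa

S_e = q·B·(1−ν²)/E_s · I_f  ⇒  E_s = q·B·(1−ν²)·I_f / S_e.
E_s = 175 × 3.9 × 0.8631 × 0.96 / 0.049 = 11540 kPa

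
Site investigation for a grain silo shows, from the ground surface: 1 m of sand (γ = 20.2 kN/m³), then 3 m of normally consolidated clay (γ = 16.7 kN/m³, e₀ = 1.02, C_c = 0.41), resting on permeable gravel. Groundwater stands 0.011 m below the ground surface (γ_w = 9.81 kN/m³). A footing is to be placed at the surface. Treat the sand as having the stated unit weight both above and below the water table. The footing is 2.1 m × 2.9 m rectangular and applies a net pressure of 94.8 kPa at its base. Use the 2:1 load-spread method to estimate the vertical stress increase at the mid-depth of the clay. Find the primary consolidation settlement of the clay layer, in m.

Mid-depth of clay below the ground surface: z = 1 + 3/2 = 2.5 m.
Total vertical stress at mid-clay: σ_v = 20.2×1 + 16.7×1.5 = 45.25 kPa.
Pore pressure: u = 9.81×(2.5 − 0.011) = 24.417 kPa.
Initial effective stress: σ'_0 = σ_v − u = 45.25 − 24.417 = 20.833 kPa.
Stress increase at mid-clay by the 2:1 spreading method:
Δσ = qBL/((B+z)(L+z)) = 94.8×2.1×2.9/((2.1+2.5)(2.9+2.5)) = 23.242 kPa
Final effective stress: σ'_f = σ'_0 + Δσ = 20.833 + 23.242 = 44.075 kPa.
Normally consolidated clay, so the full stress increment lies on the virgin compression line:
S_c = C_c·H/(1+e₀)·log₁₀(σ'_f/σ'_0) = 0.41×3/(1+1.02)×log₁₀(44.075/20.833)
    = 0.60891 × 0.32544 = 0.1982 m

S_c ≈ 0.198 m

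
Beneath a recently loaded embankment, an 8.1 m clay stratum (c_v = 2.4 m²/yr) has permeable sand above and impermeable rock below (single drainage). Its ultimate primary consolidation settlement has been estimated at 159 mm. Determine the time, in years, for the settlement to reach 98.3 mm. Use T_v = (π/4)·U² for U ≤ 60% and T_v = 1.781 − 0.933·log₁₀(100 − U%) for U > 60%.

t ≈ 8.34 years

Drainage path length: H_d = H = 8.1 m (single drainage).
U = S(t)/S_ult = 98.3/159 = 0.6182.
U > 60%: T_v = 1.781 − 0.933·log₁₀(100 − 61.824) = 0.30519.
t = T_v·H_d²/c_v = 0.30519×8.1²/2.4 = 8.343 years.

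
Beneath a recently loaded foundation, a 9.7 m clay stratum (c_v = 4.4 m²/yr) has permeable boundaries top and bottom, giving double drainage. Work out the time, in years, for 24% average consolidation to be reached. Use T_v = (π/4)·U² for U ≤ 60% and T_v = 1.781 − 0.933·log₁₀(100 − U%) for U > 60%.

Drainage path length: H_d = H/2 = 4.85 m (double drainage).
U ≤ 60%: T_v = (π/4)·U² = (π/4)×0.24² = 0.045239.
t = T_v·H_d²/c_v = 0.045239×4.85²/4.4 = 0.2418 years.

t ≈ 0.242 years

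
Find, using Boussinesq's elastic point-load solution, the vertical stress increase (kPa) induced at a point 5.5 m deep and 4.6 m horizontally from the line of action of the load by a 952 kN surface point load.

Boussinesq vertical stress below a point load on an elastic half-space:
Δσ_z = 3P/(2πz²) · [1 + (r/z)²]^(−5/2)
r/z = 4.6/5.5 = 0.83636; [1+(r/z)²]^(−5/2) = 0.26558.
Δσ_z = 3×952/(2π×5.5²) × 0.26558 = 15.026 × 0.26558 = 3.991 kPa

Δσ_z ≈ 3.99 kPa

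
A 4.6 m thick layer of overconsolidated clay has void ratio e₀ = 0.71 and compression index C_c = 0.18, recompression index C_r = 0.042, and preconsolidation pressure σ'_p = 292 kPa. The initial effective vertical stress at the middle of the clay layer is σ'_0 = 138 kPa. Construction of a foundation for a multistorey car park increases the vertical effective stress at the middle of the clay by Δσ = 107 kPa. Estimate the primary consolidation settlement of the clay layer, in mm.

S_c ≈ 28.2 mm

Final effective stress: σ'_f = 138 + 107 = 245 kPa.
σ'_f = 245 ≤ σ'_p = 292 kPa, so the clay remains overconsolidated and only the recompression index applies:
S_c = C_r·H/(1+e₀)·log₁₀(σ'_f/σ'_0) = 0.042×4.6/1.71×log₁₀(245/138)
    = 0.11298 × 0.24929 = 0.02817 m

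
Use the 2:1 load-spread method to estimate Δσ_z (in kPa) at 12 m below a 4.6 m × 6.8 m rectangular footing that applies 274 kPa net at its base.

By the 2:1 method the load spreads at 1 horizontal : 2 vertical, so at depth z the loaded area has grown by z in each plan dimension:
Δσ = qBL/((B+z)(L+z)) = 274×4.6×6.8/((4.6+12)(6.8+12)) = 27.463 kPa

Δσ_z ≈ 27.5 kPa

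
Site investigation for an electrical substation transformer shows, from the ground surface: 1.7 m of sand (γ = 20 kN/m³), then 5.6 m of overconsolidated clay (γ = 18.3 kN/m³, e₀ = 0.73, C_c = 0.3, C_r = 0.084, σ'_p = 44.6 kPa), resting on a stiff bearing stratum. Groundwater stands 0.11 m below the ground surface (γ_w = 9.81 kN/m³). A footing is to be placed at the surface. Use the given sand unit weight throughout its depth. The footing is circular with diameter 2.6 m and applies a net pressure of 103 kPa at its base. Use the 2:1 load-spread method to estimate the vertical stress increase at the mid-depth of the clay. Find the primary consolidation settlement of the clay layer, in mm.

Mid-depth of clay below the ground surface: z = 1.7 + 5.6/2 = 4.5 m.
Total vertical stress at mid-clay: σ_v = 20×1.7 + 18.3×2.8 = 85.24 kPa.
Pore pressure: u = 9.81×(4.5 − 0.11) = 43.066 kPa.
Initial effective stress: σ'_0 = σ_v − u = 85.24 − 43.066 = 42.174 kPa.
Stress increase at mid-clay by the 2:1 spreading method:
Δσ ≈ qD²/(D+z)² = 103×2.6²/(2.6+4.5)² = 13.812 kPa
Final effective stress: σ'_f = 42.174 + 13.812 = 55.986 kPa.
σ'_f = 55.986 > σ'_p = 44.6 kPa, so the stress path crosses the preconsolidation pressure — recompression up to σ'_p, then virgin compression beyond:
S_c = H/(1+e₀)·[C_r·log₁₀(σ'_p/σ'_0) + C_c·log₁₀(σ'_f/σ'_p)]
    = 5.6/1.73 × [0.084×log₁₀(44.6/42.174) + 0.3×log₁₀(55.986/44.6)]
    = 3.237 × [0.0020404 + 0.029623] = 0.1025 m

S_c ≈ 102 mm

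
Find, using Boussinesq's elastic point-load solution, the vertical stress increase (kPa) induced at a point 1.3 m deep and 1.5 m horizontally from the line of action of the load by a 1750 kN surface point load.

Boussinesq vertical stress below a point load on an elastic half-space:
Δσ_z = 3P/(2πz²) · [1 + (r/z)²]^(−5/2)
r/z = 1.5/1.3 = 1.1538; [1+(r/z)²]^(−5/2) = 0.1205.
Δσ_z = 3×1750/(2π×1.3²) × 0.1205 = 494.42 × 0.1205 = 59.58 kPa

Δσ_z ≈ 59.6 kPa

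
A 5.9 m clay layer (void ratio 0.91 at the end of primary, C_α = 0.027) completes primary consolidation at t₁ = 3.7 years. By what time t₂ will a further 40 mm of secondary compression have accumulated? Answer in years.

S_s = C_α·H/(1+e_p)·log₁₀(t₂/t₁) ⇒ log₁₀(t₂/t₁) = S_s·(1+e_p)/(C_α·H).
log₁₀(t₂/t₁) = 0.04 × (1+0.91) / (0.027×5.9) = 0.4796
t₂ = t₁ × 10^0.4796 = 3.7 × 3.017 = 11.16 years

t₂ ≈ 11.2 years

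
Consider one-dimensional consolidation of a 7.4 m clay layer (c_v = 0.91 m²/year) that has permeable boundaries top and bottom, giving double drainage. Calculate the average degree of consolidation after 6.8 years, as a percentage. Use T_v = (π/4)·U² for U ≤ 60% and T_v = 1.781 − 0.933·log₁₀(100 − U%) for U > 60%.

U ≈ 73.4 %

Drainage path length: H_d = H/2 = 3.7 m (double drainage).
T_v = c_v·t/H_d² = 0.91×6.8/3.7² = 0.45201.
T_v = 0.45201 corresponds to the U > 60% branch:
U = 1 − 10^((1.781 − T_v)/0.933)/100 = 0.7343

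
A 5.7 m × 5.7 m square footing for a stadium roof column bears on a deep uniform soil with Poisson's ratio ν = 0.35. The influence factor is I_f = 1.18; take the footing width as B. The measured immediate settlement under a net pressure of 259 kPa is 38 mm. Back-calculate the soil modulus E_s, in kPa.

S_e = q·B·(1−ν²)/E_s · I_f  ⇒  E_s = q·B·(1−ν²)·I_f / S_e.
E_s = 259 × 5.7 × 0.8775 × 1.18 / 0.038 = 40230 kPa

E_s ≈ 40200 kPa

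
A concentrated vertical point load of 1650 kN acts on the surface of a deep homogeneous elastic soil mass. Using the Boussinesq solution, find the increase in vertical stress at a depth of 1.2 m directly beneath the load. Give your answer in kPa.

Δσ_z ≈ 547 kPa

Boussinesq vertical stress below a point load on an elastic half-space:
Δσ_z = 3P/(2πz²) · [1 + (r/z)²]^(−5/2)
r/z = 0/1.2 = 0; [1+(r/z)²]^(−5/2) = 1.
Δσ_z = 3×1650/(2π×1.2²) × 1 = 547.1 × 1 = 547.1 kPa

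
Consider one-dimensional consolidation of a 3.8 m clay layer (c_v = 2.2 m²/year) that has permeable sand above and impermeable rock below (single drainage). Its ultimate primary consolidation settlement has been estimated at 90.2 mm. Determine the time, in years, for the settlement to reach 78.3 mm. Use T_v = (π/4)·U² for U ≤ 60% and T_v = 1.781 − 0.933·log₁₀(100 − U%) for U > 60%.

t ≈ 4.83 years

Drainage path length: H_d = H = 3.8 m (single drainage).
U = S(t)/S_ult = 78.3/90.2 = 0.8681.
U > 60%: T_v = 1.781 − 0.933·log₁₀(100 − 86.807) = 0.73572.
t = T_v·H_d²/c_v = 0.73572×3.8²/2.2 = 4.829 years.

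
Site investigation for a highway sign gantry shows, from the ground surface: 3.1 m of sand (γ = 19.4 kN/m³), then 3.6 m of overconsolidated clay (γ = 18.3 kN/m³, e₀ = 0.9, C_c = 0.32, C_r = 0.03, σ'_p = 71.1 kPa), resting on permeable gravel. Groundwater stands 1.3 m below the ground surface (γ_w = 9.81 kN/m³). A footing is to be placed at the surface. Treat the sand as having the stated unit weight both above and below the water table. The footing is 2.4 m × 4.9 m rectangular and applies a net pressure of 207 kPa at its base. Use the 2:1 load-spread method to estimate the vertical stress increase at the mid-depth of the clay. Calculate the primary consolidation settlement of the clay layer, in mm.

Mid-depth of clay below the ground surface: z = 3.1 + 3.6/2 = 4.9 m.
Total vertical stress at mid-clay: σ_v = 19.4×3.1 + 18.3×1.8 = 93.08 kPa.
Pore pressure: u = 9.81×(4.9 − 1.3) = 35.316 kPa.
Initial effective stress: σ'_0 = σ_v − u = 93.08 − 35.316 = 57.764 kPa.
Stress increase at mid-clay by the 2:1 spreading method:
Δσ = qBL/((B+z)(L+z)) = 207×2.4×4.9/((2.4+4.9)(4.9+4.9)) = 34.027 kPa
Final effective stress: σ'_f = 57.764 + 34.027 = 91.791 kPa.
σ'_f = 91.791 > σ'_p = 71.1 kPa, so the stress path crosses the preconsolidation pressure — recompression up to σ'_p, then virgin compression beyond:
S_c = H/(1+e₀)·[C_r·log₁₀(σ'_p/σ'_0) + C_c·log₁₀(σ'_f/σ'_p)]
    = 3.6/1.9 × [0.03×log₁₀(71.1/57.764) + 0.32×log₁₀(91.791/71.1)]
    = 1.8947 × [0.0027064 + 0.035498] = 0.07239 m

S_c ≈ 72.4 mm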